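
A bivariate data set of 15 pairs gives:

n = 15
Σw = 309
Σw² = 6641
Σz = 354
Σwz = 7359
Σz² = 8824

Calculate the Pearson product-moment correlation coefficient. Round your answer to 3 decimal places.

0.185

r = (nΣwz − ΣwΣz) / √[(nΣw² − (Σw)²)(nΣz² − (Σz)²)]
Numerator: 15×7359 − 309×354 = 999
Denominator: √[(99615 − 95481)(132360 − 125316)] = √[4134 × 7044] = 5396.2854
r = 999 / 5396.2854 ≈ 0.185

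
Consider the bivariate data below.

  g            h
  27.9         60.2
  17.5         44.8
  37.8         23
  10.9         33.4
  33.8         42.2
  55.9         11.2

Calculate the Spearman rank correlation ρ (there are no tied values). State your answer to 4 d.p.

Rank g: 3, 2, 5, 1, 4, 6
Rank h: 6, 5, 2, 3, 4, 1
d = rank(g) − rank(h): -3, -3, 3, -2, 0, 5; Σd² = 56
ρ = 1 − 6Σd² / [n(n²−1)] = 1 − 6×56 / (6×35) = 1 − 336/210 ≈ -0.6000

-0.6000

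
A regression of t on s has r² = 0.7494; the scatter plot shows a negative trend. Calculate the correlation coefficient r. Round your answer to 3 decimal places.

|r| = √0.7494 = 0.866
The association is negative, so r = −0.866.

-0.866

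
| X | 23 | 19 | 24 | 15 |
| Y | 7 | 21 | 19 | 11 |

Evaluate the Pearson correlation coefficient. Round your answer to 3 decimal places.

n = 4, ΣX = 81, ΣY = 58, ΣX² = 1691, ΣY² = 972, ΣXY = 1181
nΣXY − ΣXΣY = 4724 − 4698 = 26
nΣX² − (ΣX)² = 6764 − 6561 = 203; nΣY² − (ΣY)² = 3888 − 3364 = 524
r = 26 / √(203 × 524) = 26 / 326.1472 ≈ 0.080

0.080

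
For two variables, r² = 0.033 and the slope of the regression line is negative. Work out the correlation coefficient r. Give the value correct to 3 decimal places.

|r| = √0.033 = 0.182
The association is negative, so r = −0.182.

-0.182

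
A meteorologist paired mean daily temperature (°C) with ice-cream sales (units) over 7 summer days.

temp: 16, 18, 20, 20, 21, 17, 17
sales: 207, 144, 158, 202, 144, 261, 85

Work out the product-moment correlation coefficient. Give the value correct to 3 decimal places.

-0.189

n = 7, Σx = 129, Σy = 1201, Σx² = 2399, Σy² = 225435, Σxy = 22010
nΣxy − ΣxΣy = 154070 − 154929 = -859
nΣx² − (Σx)² = 16793 − 16641 = 152; nΣy² − (Σy)² = 1578045 − 1442401 = 135644
r = -859 / √(152 × 135644) = -859 / 4540.6925 ≈ -0.189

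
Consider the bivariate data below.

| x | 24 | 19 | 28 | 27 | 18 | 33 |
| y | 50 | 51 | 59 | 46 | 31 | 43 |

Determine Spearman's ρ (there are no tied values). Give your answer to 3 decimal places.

Rank x: 3, 2, 5, 4, 1, 6
Rank y: 4, 5, 6, 3, 1, 2
d = rank(x) − rank(y): -1, -3, -1, 1, 0, 4; Σd² = 28
ρ = 1 − 6Σd² / [n(n²−1)] = 1 − 6×28 / (6×35) = 1 − 168/210 ≈ 0.200

0.200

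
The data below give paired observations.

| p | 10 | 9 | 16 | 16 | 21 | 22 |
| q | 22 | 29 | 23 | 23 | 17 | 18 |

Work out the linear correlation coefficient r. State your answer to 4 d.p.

n = 6, Σp = 94, Σq = 132, Σp² = 1618, Σq² = 2996, Σpq = 1970
nΣpq − ΣpΣq = 11820 − 12408 = -588
nΣp² − (Σp)² = 9708 − 8836 = 872; nΣq² − (Σq)² = 17976 − 17424 = 552
r = -588 / √(872 × 552) = -588 / 693.7896 ≈ -0.8475

-0.8475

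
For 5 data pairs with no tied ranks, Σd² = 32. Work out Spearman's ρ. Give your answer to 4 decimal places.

-0.6000

ρ = 1 − 6Σd² / [n(n²−1)] = 1 − 6×32 / (5×24)
  = 1 − 192/120 = 1 − 1.60000 ≈ -0.6000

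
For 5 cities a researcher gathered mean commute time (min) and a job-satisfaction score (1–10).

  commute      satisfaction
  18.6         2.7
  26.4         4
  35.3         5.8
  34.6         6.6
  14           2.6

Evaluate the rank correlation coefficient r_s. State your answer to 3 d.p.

0.900

Rank commute: 2, 3, 5, 4, 1
Rank satisfaction: 2, 3, 4, 5, 1
d = rank(commute) − rank(satisfaction): 0, 0, 1, -1, 0; Σd² = 2
ρ = 1 − 6Σd² / [n(n²−1)] = 1 − 6×2 / (5×24) = 1 − 12/120 ≈ 0.900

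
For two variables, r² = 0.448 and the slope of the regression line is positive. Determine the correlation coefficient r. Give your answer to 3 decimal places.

0.669

|r| = √0.448 = 0.669
The association is positive, so r = 0.669.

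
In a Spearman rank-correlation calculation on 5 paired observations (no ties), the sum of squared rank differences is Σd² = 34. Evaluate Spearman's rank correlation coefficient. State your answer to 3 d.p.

ρ = 1 − 6Σd² / [n(n²−1)] = 1 − 6×34 / (5×24)
  = 1 − 204/120 = 1 − 1.7000 ≈ -0.700

-0.700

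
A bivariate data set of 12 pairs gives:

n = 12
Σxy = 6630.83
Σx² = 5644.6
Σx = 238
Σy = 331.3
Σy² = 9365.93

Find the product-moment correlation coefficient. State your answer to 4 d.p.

0.1334

r = (nΣxy − ΣxΣy) / √[(nΣx² − (Σx)²)(nΣy² − (Σy)²)]
Numerator: 12×6630.83 − 238×331.3 = 720.56
Denominator: √[(67735.2 − 56644)(112391.16 − 109759.69)] = √[11091.2 × 2631.47] = 5402.4217
r = 720.56 / 5402.4217 ≈ 0.1334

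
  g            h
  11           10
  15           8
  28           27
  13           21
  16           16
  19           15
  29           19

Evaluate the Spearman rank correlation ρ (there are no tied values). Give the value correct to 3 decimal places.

Rank g: 1, 3, 6, 2, 4, 5, 7
Rank h: 2, 1, 7, 6, 4, 3, 5
d = rank(g) − rank(h): -1, 2, -1, -4, 0, 2, 2; Σd² = 30
ρ = 1 − 6Σd² / [n(n²−1)] = 1 − 6×30 / (7×48) = 1 − 180/336 ≈ 0.464

0.464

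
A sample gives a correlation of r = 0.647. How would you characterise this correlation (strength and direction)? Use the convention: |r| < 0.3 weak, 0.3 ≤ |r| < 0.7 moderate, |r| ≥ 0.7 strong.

r = 0.647 > 0 so the relationship is positive.
|r| = 0.647, which falls in the moderate range.

moderate positive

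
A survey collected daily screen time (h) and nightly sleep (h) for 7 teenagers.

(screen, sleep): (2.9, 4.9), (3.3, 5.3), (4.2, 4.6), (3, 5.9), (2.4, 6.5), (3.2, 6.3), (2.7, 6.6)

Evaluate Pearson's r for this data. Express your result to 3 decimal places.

n = 7, Σx = 21.7, Σy = 40.1, Σx² = 69.23, Σy² = 233.57, Σxy = 122.3
nΣxy − ΣxΣy = 856.1 − 870.17 = -14.07
nΣx² − (Σx)² = 484.61 − 470.89 = 13.72; nΣy² − (Σy)² = 1634.99 − 1608.01 = 26.98
r = -14.07 / √(13.72 × 26.98) = -14.07 / 19.2397 ≈ -0.731

-0.731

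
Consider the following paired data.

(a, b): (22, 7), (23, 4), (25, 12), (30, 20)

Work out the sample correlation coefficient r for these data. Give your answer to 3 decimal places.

0.951

n = 4, Σa = 100, Σb = 43, Σa² = 2538, Σb² = 609, Σab = 1146
nΣab − ΣaΣb = 4584 − 4300 = 284
nΣa² − (Σa)² = 10152 − 10000 = 152; nΣb² − (Σb)² = 2436 − 1849 = 587
r = 284 / √(152 × 587) = 284 / 298.7039 ≈ 0.951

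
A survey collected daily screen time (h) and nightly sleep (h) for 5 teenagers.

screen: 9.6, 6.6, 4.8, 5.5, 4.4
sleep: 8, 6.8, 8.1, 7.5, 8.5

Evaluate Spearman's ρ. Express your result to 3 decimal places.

Rank screen: 5, 4, 2, 3, 1
Rank sleep: 3, 1, 4, 2, 5
d = rank(screen) − rank(sleep): 2, 3, -2, 1, -4; Σd² = 34
ρ = 1 − 6Σd² / [n(n²−1)] = 1 − 6×34 / (5×24) = 1 − 204/120 ≈ -0.700

-0.700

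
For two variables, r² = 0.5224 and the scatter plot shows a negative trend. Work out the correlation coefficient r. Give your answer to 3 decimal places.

-0.723

|r| = √0.5224 = 0.723
The association is negative, so r = −0.723.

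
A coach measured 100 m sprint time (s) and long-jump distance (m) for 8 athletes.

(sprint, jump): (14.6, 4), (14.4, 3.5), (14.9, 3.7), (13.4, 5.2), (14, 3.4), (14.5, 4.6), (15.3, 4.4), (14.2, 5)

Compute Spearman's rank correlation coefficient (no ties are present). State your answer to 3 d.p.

-0.190

Rank sprint: 6, 4, 7, 1, 2, 5, 8, 3
Rank jump: 4, 2, 3, 8, 1, 6, 5, 7
d = rank(sprint) − rank(jump): 2, 2, 4, -7, 1, -1, 3, -4; Σd² = 100
ρ = 1 − 6Σd² / [n(n²−1)] = 1 − 6×100 / (8×63) = 1 − 600/504 ≈ -0.190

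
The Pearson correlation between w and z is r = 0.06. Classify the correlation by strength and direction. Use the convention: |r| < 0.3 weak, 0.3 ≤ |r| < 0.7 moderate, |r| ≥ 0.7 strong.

weak positive

r = 0.06 > 0 so the relationship is positive.
|r| = 0.06, which falls in the weak range.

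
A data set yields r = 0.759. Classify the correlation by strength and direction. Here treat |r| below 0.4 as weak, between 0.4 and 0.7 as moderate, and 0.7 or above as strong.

r = 0.759 > 0 so the relationship is positive.
|r| = 0.759, which falls in the strong range.

strong positive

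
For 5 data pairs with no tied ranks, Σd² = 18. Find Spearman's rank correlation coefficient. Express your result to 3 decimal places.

0.100

ρ = 1 − 6Σd² / [n(n²−1)] = 1 − 6×18 / (5×24)
  = 1 − 108/120 = 1 − 0.9000 ≈ 0.100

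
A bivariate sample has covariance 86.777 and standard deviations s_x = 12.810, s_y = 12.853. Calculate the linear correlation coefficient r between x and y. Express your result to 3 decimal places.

0.527

r = Cov(x,y) / (s_x · s_y) = 86.777 / (12.810 × 12.853)
  = 86.777 / 164.6469 ≈ 0.527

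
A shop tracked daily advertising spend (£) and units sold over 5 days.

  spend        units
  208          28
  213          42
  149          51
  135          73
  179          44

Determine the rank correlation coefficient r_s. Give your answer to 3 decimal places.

Rank spend: 4, 5, 2, 1, 3
Rank units: 1, 2, 4, 5, 3
d = rank(spend) − rank(units): 3, 3, -2, -4, 0; Σd² = 38
ρ = 1 − 6Σd² / [n(n²−1)] = 1 − 6×38 / (5×24) = 1 − 228/120 ≈ -0.900

-0.900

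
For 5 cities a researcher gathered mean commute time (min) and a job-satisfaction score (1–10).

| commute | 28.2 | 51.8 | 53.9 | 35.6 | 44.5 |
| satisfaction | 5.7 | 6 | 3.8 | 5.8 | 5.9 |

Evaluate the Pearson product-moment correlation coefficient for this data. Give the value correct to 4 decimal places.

-0.4677

n = 5, Σx = 214, Σy = 27.2, Σx² = 9631.3, Σy² = 151.38, Σxy = 1145.39
nΣxy − ΣxΣy = 5726.95 − 5820.8 = -93.85
nΣx² − (Σx)² = 48156.5 − 45796 = 2360.5; nΣy² − (Σy)² = 756.9 − 739.84 = 17.06
r = -93.85 / √(2360.5 × 17.06) = -93.85 / 200.6742 ≈ -0.4677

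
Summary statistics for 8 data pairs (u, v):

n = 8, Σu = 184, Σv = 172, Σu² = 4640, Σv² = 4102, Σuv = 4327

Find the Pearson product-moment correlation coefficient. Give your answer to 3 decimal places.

r = (nΣuv − ΣuΣv) / √[(nΣu² − (Σu)²)(nΣv² − (Σv)²)]
Numerator: 8×4327 − 184×172 = 2968
Denominator: √[(37120 − 33856)(32816 − 29584)] = √[3264 × 3232] = 3247.9606
r = 2968 / 3247.9606 ≈ 0.914

0.914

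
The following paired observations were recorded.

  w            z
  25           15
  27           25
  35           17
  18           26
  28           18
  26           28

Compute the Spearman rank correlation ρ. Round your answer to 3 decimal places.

-0.314

Rank w: 2, 4, 6, 1, 5, 3
Rank z: 1, 4, 2, 5, 3, 6
d = rank(w) − rank(z): 1, 0, 4, -4, 2, -3; Σd² = 46
ρ = 1 − 6Σd² / [n(n²−1)] = 1 − 6×46 / (6×35) = 1 − 276/210 ≈ -0.314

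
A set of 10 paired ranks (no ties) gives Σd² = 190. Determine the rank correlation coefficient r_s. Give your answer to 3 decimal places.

-0.152

ρ = 1 − 6Σd² / [n(n²−1)] = 1 − 6×190 / (10×99)
  = 1 − 1140/990 = 1 − 1.1515 ≈ -0.152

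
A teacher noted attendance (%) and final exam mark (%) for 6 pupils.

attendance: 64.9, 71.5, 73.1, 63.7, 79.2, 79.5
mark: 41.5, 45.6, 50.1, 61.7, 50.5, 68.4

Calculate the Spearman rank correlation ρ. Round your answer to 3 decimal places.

Rank attendance: 2, 3, 4, 1, 5, 6
Rank mark: 1, 2, 3, 5, 4, 6
d = rank(attendance) − rank(mark): 1, 1, 1, -4, 1, 0; Σd² = 20
ρ = 1 − 6Σd² / [n(n²−1)] = 1 − 6×20 / (6×35) = 1 − 120/210 ≈ 0.429

0.429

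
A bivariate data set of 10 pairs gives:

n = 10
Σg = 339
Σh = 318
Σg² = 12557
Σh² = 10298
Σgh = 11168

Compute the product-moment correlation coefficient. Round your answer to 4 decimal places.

0.8723

r = (nΣgh − ΣgΣh) / √[(nΣg² − (Σg)²)(nΣh² − (Σh)²)]
Numerator: 10×11168 − 339×318 = 3878
Denominator: √[(125570 − 114921)(102980 − 101124)] = √[10649 × 1856] = 4445.7332
r = 3878 / 4445.7332 ≈ 0.8723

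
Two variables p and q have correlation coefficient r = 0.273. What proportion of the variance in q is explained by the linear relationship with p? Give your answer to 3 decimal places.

0.075

r² = (0.273)² = 0.075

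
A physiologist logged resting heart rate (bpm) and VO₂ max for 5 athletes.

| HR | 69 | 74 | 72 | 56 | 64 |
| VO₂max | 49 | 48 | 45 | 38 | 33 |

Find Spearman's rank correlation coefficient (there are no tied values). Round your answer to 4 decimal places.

0.6000

Rank HR: 3, 5, 4, 1, 2
Rank VO₂max: 5, 4, 3, 2, 1
d = rank(HR) − rank(VO₂max): -2, 1, 1, -1, 1; Σd² = 8
ρ = 1 − 6Σd² / [n(n²−1)] = 1 − 6×8 / (5×24) = 1 − 48/120 ≈ 0.6000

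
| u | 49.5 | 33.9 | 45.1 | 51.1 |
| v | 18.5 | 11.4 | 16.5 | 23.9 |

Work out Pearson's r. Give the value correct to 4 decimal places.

0.9240

n = 4, Σu = 179.6, Σv = 70.3, Σu² = 8244.68, Σv² = 1315.67, Σuv = 3267.65
nΣuv − ΣuΣv = 13070.6 − 12625.88 = 444.72
nΣu² − (Σu)² = 32978.72 − 32256.16 = 722.56; nΣv² − (Σv)² = 5262.68 − 4942.09 = 320.59
r = 444.72 / √(722.56 × 320.59) = 444.72 / 481.2957 ≈ 0.9240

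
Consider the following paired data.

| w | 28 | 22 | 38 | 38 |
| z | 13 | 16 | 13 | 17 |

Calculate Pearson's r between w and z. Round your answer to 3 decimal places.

n = 4, Σw = 126, Σz = 59, Σw² = 4156, Σz² = 883, Σwz = 1856
nΣwz − ΣwΣz = 7424 − 7434 = -10
nΣw² − (Σw)² = 16624 − 15876 = 748; nΣz² − (Σz)² = 3532 − 3481 = 51
r = -10 / √(748 × 51) = -10 / 195.3151 ≈ -0.051

-0.051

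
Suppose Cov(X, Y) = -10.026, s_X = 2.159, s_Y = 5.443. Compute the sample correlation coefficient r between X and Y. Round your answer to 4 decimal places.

-0.8532

r = Cov(X,Y) / (s_X · s_Y) = -10.026 / (2.159 × 5.443)
  = -10.026 / 11.7514 ≈ -0.8532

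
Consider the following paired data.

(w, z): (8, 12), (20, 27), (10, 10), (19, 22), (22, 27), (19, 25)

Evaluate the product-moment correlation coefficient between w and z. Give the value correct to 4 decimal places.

n = 6, Σw = 98, Σz = 123, Σw² = 1770, Σz² = 2811, Σwz = 2223
nΣwz − ΣwΣz = 13338 − 12054 = 1284
nΣw² − (Σw)² = 10620 − 9604 = 1016; nΣz² − (Σz)² = 16866 − 15129 = 1737
r = 1284 / √(1016 × 1737) = 1284 / 1328.4547 ≈ 0.9665

0.9665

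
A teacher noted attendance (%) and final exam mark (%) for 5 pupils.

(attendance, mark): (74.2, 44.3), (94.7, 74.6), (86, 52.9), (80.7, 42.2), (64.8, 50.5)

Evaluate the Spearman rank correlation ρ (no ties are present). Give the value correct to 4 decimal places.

Rank attendance: 2, 5, 4, 3, 1
Rank mark: 2, 5, 4, 1, 3
d = rank(attendance) − rank(mark): 0, 0, 0, 2, -2; Σd² = 8
ρ = 1 − 6Σd² / [n(n²−1)] = 1 − 6×8 / (5×24) = 1 − 48/120 ≈ 0.6000

0.6000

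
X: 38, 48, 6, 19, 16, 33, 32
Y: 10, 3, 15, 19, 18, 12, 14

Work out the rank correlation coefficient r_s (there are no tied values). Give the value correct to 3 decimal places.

Rank X: 6, 7, 1, 3, 2, 5, 4
Rank Y: 2, 1, 5, 7, 6, 3, 4
d = rank(X) − rank(Y): 4, 6, -4, -4, -4, 2, 0; Σd² = 104
ρ = 1 − 6Σd² / [n(n²−1)] = 1 − 6×104 / (7×48) = 1 − 624/336 ≈ -0.857

-0.857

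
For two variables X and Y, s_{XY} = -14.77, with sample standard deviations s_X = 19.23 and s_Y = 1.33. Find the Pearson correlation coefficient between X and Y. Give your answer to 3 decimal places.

r = Cov(X,Y) / (s_X · s_Y) = -14.77 / (19.23 × 1.33)
  = -14.77 / 25.5759 ≈ -0.577

-0.577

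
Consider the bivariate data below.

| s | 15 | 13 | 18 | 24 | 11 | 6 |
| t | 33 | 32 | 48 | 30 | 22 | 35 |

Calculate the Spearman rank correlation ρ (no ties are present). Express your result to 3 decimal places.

0.029

Rank s: 4, 3, 5, 6, 2, 1
Rank t: 4, 3, 6, 2, 1, 5
d = rank(s) − rank(t): 0, 0, -1, 4, 1, -4; Σd² = 34
ρ = 1 − 6Σd² / [n(n²−1)] = 1 − 6×34 / (6×35) = 1 − 204/210 ≈ 0.029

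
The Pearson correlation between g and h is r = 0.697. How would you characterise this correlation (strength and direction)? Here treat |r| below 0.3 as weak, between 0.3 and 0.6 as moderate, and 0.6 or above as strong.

strong positive

r = 0.697 > 0 so the relationship is positive.
|r| = 0.697, which falls in the strong range.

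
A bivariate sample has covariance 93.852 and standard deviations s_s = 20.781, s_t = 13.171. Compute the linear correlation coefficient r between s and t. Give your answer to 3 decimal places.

r = Cov(s,t) / (s_s · s_t) = 93.852 / (20.781 × 13.171)
  = 93.852 / 273.7066 ≈ 0.343

0.343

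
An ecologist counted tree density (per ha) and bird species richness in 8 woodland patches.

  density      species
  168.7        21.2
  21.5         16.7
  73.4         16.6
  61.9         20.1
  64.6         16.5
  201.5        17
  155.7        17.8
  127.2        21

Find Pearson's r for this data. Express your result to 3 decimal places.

n = 8, Σx = 874.5, Σy = 146.9, Σx² = 123338.85, Σy² = 2726.99, Σxy = 16332.18
nΣxy − ΣxΣy = 130657.44 − 128464.05 = 2193.39
nΣx² − (Σx)² = 986710.8 − 764750.25 = 221960.55; nΣy² − (Σy)² = 21815.92 − 21579.61 = 236.31
r = 2193.39 / √(221960.55 × 236.31) = 2193.39 / 7242.3406 ≈ 0.303

0.303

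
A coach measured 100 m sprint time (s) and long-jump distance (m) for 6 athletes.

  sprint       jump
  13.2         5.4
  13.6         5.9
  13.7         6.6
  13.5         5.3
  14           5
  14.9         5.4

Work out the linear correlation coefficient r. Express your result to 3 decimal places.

-0.172

n = 6, Σx = 82.9, Σy = 33.6, Σx² = 1147.15, Σy² = 189.78, Σxy = 463.95
nΣxy − ΣxΣy = 2783.7 − 2785.44 = -1.74
nΣx² − (Σx)² = 6882.9 − 6872.41 = 10.49; nΣy² − (Σy)² = 1138.68 − 1128.96 = 9.72
r = -1.74 / √(10.49 × 9.72) = -1.74 / 10.0977 ≈ -0.172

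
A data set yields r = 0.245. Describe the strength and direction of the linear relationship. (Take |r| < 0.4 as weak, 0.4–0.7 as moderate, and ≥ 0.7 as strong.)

r = 0.245 > 0 so the relationship is positive.
|r| = 0.245, which falls in the weak range.

weak positive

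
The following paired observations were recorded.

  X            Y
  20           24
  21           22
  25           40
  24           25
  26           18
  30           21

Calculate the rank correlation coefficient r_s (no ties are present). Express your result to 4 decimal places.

-0.4286

Rank X: 1, 2, 4, 3, 5, 6
Rank Y: 4, 3, 6, 5, 1, 2
d = rank(X) − rank(Y): -3, -1, -2, -2, 4, 4; Σd² = 50
ρ = 1 − 6Σd² / [n(n²−1)] = 1 − 6×50 / (6×35) = 1 − 300/210 ≈ -0.4286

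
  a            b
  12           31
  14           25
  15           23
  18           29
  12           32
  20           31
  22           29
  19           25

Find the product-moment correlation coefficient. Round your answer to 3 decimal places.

n = 8, Σa = 132, Σb = 225, Σa² = 2278, Σb² = 6407, Σab = 3706
nΣab − ΣaΣb = 29648 − 29700 = -52
nΣa² − (Σa)² = 18224 − 17424 = 800; nΣb² − (Σb)² = 51256 − 50625 = 631
r = -52 / √(800 × 631) = -52 / 710.4928 ≈ -0.073

-0.073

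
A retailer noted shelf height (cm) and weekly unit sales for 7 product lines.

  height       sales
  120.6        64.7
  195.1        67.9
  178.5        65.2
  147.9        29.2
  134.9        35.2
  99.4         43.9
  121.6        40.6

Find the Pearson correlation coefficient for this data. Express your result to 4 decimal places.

n = 7, Σx = 998, Σy = 346.7, Σx² = 149209.96, Σy² = 18714.79, Σxy = 51056.09
nΣxy − ΣxΣy = 357392.63 − 346006.6 = 11386.03
nΣx² − (Σx)² = 1044469.72 − 996004 = 48465.72; nΣy² − (Σy)² = 131003.53 − 120200.89 = 10802.64
r = 11386.03 / √(48465.72 × 10802.64) = 11386.03 / 22881.3838 ≈ 0.4976

0.4976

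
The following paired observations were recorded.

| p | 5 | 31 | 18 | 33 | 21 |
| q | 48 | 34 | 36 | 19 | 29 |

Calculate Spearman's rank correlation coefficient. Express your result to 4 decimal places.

-0.9000

Rank p: 1, 4, 2, 5, 3
Rank q: 5, 3, 4, 1, 2
d = rank(p) − rank(q): -4, 1, -2, 4, 1; Σd² = 38
ρ = 1 − 6Σd² / [n(n²−1)] = 1 − 6×38 / (5×24) = 1 − 228/120 ≈ -0.9000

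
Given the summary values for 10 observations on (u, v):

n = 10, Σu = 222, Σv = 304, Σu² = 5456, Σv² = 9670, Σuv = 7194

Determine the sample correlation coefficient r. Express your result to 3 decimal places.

0.936

r = (nΣuv − ΣuΣv) / √[(nΣu² − (Σu)²)(nΣv² − (Σv)²)]
Numerator: 10×7194 − 222×304 = 4452
Denominator: √[(54560 − 49284)(96700 − 92416)] = √[5276 × 4284] = 4754.1965
r = 4452 / 4754.1965 ≈ 0.936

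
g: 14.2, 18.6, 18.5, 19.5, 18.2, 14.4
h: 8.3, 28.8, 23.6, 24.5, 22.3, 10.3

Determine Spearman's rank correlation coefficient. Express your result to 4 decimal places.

0.9429

Rank g: 1, 5, 4, 6, 3, 2
Rank h: 1, 6, 4, 5, 3, 2
d = rank(g) − rank(h): 0, -1, 0, 1, 0, 0; Σd² = 2
ρ = 1 − 6Σd² / [n(n²−1)] = 1 − 6×2 / (6×35) = 1 − 12/210 ≈ 0.9429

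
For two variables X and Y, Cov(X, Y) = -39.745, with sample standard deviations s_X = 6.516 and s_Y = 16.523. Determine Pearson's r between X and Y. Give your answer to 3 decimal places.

-0.369

r = Cov(X,Y) / (s_X · s_Y) = -39.745 / (6.516 × 16.523)
  = -39.745 / 107.6639 ≈ -0.369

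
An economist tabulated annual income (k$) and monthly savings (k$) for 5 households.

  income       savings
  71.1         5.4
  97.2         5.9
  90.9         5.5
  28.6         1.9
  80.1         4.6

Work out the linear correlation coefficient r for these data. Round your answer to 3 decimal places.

0.949

n = 5, Σx = 367.9, Σy = 23.3, Σx² = 29999.83, Σy² = 118.99, Σxy = 1880.17
nΣxy − ΣxΣy = 9400.85 − 8572.07 = 828.78
nΣx² − (Σx)² = 149999.15 − 135350.41 = 14648.74; nΣy² − (Σy)² = 594.95 − 542.89 = 52.06
r = 828.78 / √(14648.74 × 52.06) = 828.78 / 873.2774 ≈ 0.949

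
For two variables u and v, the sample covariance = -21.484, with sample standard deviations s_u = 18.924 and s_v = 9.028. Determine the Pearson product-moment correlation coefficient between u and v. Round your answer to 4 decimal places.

r = Cov(u,v) / (s_u · s_v) = -21.484 / (18.924 × 9.028)
  = -21.484 / 170.8459 ≈ -0.1258

-0.1258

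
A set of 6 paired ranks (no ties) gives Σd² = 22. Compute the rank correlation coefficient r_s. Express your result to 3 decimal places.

ρ = 1 − 6Σd² / [n(n²−1)] = 1 − 6×22 / (6×35)
  = 1 − 132/210 = 1 − 0.6286 ≈ 0.371

0.371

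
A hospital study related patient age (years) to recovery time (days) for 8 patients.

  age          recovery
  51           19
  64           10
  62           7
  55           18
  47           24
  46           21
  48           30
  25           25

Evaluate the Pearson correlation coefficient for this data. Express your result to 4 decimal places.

-0.7249

n = 8, Σx = 398, Σy = 154, Σx² = 20820, Σy² = 3376, Σxy = 7192
nΣxy − ΣxΣy = 57536 − 61292 = -3756
nΣx² − (Σx)² = 166560 − 158404 = 8156; nΣy² − (Σy)² = 27008 − 23716 = 3292
r = -3756 / √(8156 × 3292) = -3756 / 5181.6553 ≈ -0.7249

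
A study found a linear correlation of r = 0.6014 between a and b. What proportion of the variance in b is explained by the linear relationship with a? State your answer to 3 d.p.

r² = (0.6014)² = 0.362

0.362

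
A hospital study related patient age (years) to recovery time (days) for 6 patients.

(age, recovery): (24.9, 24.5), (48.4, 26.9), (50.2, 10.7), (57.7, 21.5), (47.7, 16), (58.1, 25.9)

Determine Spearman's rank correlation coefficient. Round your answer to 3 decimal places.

0.086

Rank age: 1, 3, 4, 5, 2, 6
Rank recovery: 4, 6, 1, 3, 2, 5
d = rank(age) − rank(recovery): -3, -3, 3, 2, 0, 1; Σd² = 32
ρ = 1 − 6Σd² / [n(n²−1)] = 1 − 6×32 / (6×35) = 1 − 192/210 ≈ 0.086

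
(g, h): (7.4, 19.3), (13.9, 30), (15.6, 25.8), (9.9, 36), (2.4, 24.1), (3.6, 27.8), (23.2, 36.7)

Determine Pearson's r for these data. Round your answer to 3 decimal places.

n = 7, Σg = 76, Σh = 199.7, Σg² = 1146.3, Σh² = 5934.67, Σgh = 2328.06
nΣgh − ΣgΣh = 16296.42 − 15177.2 = 1119.22
nΣg² − (Σg)² = 8024.1 − 5776 = 2248.1; nΣh² − (Σh)² = 41542.69 − 39880.09 = 1662.6
r = 1119.22 / √(2248.1 × 1662.6) = 1119.22 / 1933.3109 ≈ 0.579

0.579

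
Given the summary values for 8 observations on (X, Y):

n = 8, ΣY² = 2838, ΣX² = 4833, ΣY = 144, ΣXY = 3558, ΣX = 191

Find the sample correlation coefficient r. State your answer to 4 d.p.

r = (nΣXY − ΣXΣY) / √[(nΣX² − (ΣX)²)(nΣY² − (ΣY)²)]
Numerator: 8×3558 − 191×144 = 960
Denominator: √[(38664 − 36481)(22704 − 20736)] = √[2183 × 1968] = 2072.7142
r = 960 / 2072.7142 ≈ 0.4632

0.4632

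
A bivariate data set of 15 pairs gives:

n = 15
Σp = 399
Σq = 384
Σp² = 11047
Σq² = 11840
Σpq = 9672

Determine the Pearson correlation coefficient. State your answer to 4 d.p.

-0.5811

r = (nΣpq − ΣpΣq) / √[(nΣp² − (Σp)²)(nΣq² − (Σq)²)]
Numerator: 15×9672 − 399×384 = -8136
Denominator: √[(165705 − 159201)(177600 − 147456)] = √[6504 × 30144] = 14002.0204
r = -8136 / 14002.0204 ≈ -0.5811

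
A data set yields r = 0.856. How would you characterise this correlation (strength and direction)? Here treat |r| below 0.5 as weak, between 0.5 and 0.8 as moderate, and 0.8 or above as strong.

strong positive

r = 0.856 > 0 so the relationship is positive.
|r| = 0.856, which falls in the strong range.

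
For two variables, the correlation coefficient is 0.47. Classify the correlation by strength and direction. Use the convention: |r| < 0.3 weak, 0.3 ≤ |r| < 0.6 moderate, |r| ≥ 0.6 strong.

moderate positive

r = 0.47 > 0 so the relationship is positive.
|r| = 0.47, which falls in the moderate range.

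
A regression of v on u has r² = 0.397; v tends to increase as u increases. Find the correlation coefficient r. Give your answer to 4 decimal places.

|r| = √0.397 = 0.6301
The association is positive, so r = 0.6301.

0.6301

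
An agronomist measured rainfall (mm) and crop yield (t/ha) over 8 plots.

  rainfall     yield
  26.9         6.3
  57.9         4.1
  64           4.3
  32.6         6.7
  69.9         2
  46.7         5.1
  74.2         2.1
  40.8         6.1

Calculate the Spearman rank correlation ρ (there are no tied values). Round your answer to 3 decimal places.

-0.929

Rank rainfall: 1, 5, 6, 2, 7, 4, 8, 3
Rank yield: 7, 3, 4, 8, 1, 5, 2, 6
d = rank(rainfall) − rank(yield): -6, 2, 2, -6, 6, -1, 6, -3; Σd² = 162
ρ = 1 − 6Σd² / [n(n²−1)] = 1 − 6×162 / (8×63) = 1 − 972/504 ≈ -0.929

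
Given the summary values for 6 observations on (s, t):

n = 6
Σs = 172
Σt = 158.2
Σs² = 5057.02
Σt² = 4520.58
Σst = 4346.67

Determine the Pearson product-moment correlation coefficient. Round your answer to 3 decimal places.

-0.897

r = (nΣst − ΣsΣt) / √[(nΣs² − (Σs)²)(nΣt² − (Σt)²)]
Numerator: 6×4346.67 − 172×158.2 = -1130.38
Denominator: √[(30342.12 − 29584)(27123.48 − 25027.24)] = √[758.12 × 2096.24] = 1260.6353
r = -1130.38 / 1260.6353 ≈ -0.897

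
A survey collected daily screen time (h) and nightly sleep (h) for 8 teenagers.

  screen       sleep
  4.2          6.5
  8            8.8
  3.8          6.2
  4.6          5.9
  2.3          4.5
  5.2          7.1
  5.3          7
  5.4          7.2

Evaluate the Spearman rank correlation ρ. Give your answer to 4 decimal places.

0.9048

Rank screen: 3, 8, 2, 4, 1, 5, 6, 7
Rank sleep: 4, 8, 3, 2, 1, 6, 5, 7
d = rank(screen) − rank(sleep): -1, 0, -1, 2, 0, -1, 1, 0; Σd² = 8
ρ = 1 − 6Σd² / [n(n²−1)] = 1 − 6×8 / (8×63) = 1 − 48/504 ≈ 0.9048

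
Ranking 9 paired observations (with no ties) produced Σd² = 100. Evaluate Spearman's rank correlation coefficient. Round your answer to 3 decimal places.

ρ = 1 − 6Σd² / [n(n²−1)] = 1 − 6×100 / (9×80)
  = 1 − 600/720 = 1 − 0.8333 ≈ 0.167

0.167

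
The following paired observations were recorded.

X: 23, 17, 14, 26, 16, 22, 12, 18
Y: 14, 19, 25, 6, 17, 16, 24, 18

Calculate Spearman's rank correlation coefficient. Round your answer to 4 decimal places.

-0.9048

Rank X: 7, 4, 2, 8, 3, 6, 1, 5
Rank Y: 2, 6, 8, 1, 4, 3, 7, 5
d = rank(X) − rank(Y): 5, -2, -6, 7, -1, 3, -6, 0; Σd² = 160
ρ = 1 − 6Σd² / [n(n²−1)] = 1 − 6×160 / (8×63) = 1 − 960/504 ≈ -0.9048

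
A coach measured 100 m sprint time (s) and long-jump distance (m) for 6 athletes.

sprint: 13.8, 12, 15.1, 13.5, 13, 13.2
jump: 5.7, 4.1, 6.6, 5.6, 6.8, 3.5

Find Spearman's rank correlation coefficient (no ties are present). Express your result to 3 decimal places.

Rank sprint: 5, 1, 6, 4, 2, 3
Rank jump: 4, 2, 5, 3, 6, 1
d = rank(sprint) − rank(jump): 1, -1, 1, 1, -4, 2; Σd² = 24
ρ = 1 − 6Σd² / [n(n²−1)] = 1 − 6×24 / (6×35) = 1 − 144/210 ≈ 0.314

0.314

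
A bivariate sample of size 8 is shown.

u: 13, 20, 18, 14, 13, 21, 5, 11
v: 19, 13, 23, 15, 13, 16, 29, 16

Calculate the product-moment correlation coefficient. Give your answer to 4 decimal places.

-0.5577

n = 8, Σu = 115, Σv = 144, Σu² = 1845, Σv² = 2806, Σuv = 1957
nΣuv − ΣuΣv = 15656 − 16560 = -904
nΣu² − (Σu)² = 14760 − 13225 = 1535; nΣv² − (Σv)² = 22448 − 20736 = 1712
r = -904 / √(1535 × 1712) = -904 / 1621.0861 ≈ -0.5577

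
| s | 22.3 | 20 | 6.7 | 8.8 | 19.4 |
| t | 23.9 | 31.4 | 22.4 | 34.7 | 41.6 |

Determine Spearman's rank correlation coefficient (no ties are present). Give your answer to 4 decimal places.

0.1000

Rank s: 5, 4, 1, 2, 3
Rank t: 2, 3, 1, 4, 5
d = rank(s) − rank(t): 3, 1, 0, -2, -2; Σd² = 18
ρ = 1 − 6Σd² / [n(n²−1)] = 1 − 6×18 / (5×24) = 1 − 108/120 ≈ 0.1000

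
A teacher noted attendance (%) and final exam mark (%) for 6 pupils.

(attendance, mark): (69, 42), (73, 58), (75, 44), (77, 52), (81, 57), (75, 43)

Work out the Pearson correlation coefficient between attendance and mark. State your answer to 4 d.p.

n = 6, Σx = 450, Σy = 296, Σx² = 33830, Σy² = 14866, Σxy = 22278
nΣxy − ΣxΣy = 133668 − 133200 = 468
nΣx² − (Σx)² = 202980 − 202500 = 480; nΣy² − (Σy)² = 89196 − 87616 = 1580
r = 468 / √(480 × 1580) = 468 / 870.8616 ≈ 0.5374

0.5374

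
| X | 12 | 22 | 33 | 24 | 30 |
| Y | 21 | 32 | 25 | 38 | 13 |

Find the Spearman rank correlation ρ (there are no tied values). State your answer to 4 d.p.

Rank X: 1, 2, 5, 3, 4
Rank Y: 2, 4, 3, 5, 1
d = rank(X) − rank(Y): -1, -2, 2, -2, 3; Σd² = 22
ρ = 1 − 6Σd² / [n(n²−1)] = 1 − 6×22 / (5×24) = 1 − 132/120 ≈ -0.1000

-0.1000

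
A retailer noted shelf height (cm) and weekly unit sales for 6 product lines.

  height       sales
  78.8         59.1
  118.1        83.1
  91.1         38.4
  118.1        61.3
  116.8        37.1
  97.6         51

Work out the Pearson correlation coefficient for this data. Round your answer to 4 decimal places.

0.2744

n = 6, Σx = 620.5, Σy = 330, Σx² = 65571.87, Σy² = 19608.08, Σxy = 34519.84
nΣxy − ΣxΣy = 207119.04 − 204765 = 2354.04
nΣx² − (Σx)² = 393431.22 − 385020.25 = 8410.97; nΣy² − (Σy)² = 117648.48 − 108900 = 8748.48
r = 2354.04 / √(8410.97 × 8748.48) = 2354.04 / 8578.0652 ≈ 0.2744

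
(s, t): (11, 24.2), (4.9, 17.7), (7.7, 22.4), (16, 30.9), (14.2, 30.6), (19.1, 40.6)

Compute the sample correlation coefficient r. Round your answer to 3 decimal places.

n = 6, Σs = 72.9, Σt = 166.4, Σs² = 1026.75, Σt² = 4940.22, Σst = 2229.79
nΣst − ΣsΣt = 13378.74 − 12130.56 = 1248.18
nΣs² − (Σs)² = 6160.5 − 5314.41 = 846.09; nΣt² − (Σt)² = 29641.32 − 27688.96 = 1952.36
r = 1248.18 / √(846.09 × 1952.36) = 1248.18 / 1285.2518 ≈ 0.971

0.971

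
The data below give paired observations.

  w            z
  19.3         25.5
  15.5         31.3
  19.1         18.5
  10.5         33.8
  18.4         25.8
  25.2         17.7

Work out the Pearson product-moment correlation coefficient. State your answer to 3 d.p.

n = 6, Σw = 108, Σz = 152.6, Σw² = 2061.4, Σz² = 4093.56, Σwz = 2606.31
nΣwz − ΣwΣz = 15637.86 − 16480.8 = -842.94
nΣw² − (Σw)² = 12368.4 − 11664 = 704.4; nΣz² − (Σz)² = 24561.36 − 23286.76 = 1274.6
r = -842.94 / √(704.4 × 1274.6) = -842.94 / 947.5380 ≈ -0.890

-0.890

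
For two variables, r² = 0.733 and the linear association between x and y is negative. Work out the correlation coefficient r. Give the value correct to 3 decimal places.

|r| = √0.733 = 0.856
The association is negative, so r = −0.856.

-0.856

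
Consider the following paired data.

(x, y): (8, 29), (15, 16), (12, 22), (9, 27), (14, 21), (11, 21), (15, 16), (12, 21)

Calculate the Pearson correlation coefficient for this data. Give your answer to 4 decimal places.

n = 8, Σx = 96, Σy = 173, Σx² = 1200, Σy² = 3889, Σxy = 1996
nΣxy − ΣxΣy = 15968 − 16608 = -640
nΣx² − (Σx)² = 9600 − 9216 = 384; nΣy² − (Σy)² = 31112 − 29929 = 1183
r = -640 / √(384 × 1183) = -640 / 673.9970 ≈ -0.9496

-0.9496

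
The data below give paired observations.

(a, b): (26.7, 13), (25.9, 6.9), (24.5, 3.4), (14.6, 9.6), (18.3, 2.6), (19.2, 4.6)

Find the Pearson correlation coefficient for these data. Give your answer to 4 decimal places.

n = 6, Σa = 129.2, Σb = 40.1, Σa² = 2900.64, Σb² = 348.25, Σab = 885.17
nΣab − ΣaΣb = 5311.02 − 5180.92 = 130.1
nΣa² − (Σa)² = 17403.84 − 16692.64 = 711.2; nΣb² − (Σb)² = 2089.5 − 1608.01 = 481.49
r = 130.1 / √(711.2 × 481.49) = 130.1 / 585.1800 ≈ 0.2223

0.2223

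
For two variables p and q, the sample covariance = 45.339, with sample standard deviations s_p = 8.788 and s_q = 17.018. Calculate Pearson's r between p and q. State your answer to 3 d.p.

r = Cov(p,q) / (s_p · s_q) = 45.339 / (8.788 × 17.018)
  = 45.339 / 149.5542 ≈ 0.303

0.303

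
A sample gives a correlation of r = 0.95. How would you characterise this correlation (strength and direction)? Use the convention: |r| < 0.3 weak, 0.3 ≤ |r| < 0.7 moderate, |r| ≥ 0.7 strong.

r = 0.95 > 0 so the relationship is positive.
|r| = 0.95, which falls in the strong range.

strong positive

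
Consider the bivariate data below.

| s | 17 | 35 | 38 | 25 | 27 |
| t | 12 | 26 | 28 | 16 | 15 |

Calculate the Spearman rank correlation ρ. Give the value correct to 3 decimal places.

0.900

Rank s: 1, 4, 5, 2, 3
Rank t: 1, 4, 5, 3, 2
d = rank(s) − rank(t): 0, 0, 0, -1, 1; Σd² = 2
ρ = 1 − 6Σd² / [n(n²−1)] = 1 − 6×2 / (5×24) = 1 − 12/120 ≈ 0.900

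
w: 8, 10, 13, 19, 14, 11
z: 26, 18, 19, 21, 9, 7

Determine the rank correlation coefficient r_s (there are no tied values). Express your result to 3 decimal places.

-0.143

Rank w: 1, 2, 4, 6, 5, 3
Rank z: 6, 3, 4, 5, 2, 1
d = rank(w) − rank(z): -5, -1, 0, 1, 3, 2; Σd² = 40
ρ = 1 − 6Σd² / [n(n²−1)] = 1 − 6×40 / (6×35) = 1 − 240/210 ≈ -0.143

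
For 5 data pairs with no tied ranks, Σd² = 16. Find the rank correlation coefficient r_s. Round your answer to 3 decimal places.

0.200

ρ = 1 − 6Σd² / [n(n²−1)] = 1 − 6×16 / (5×24)
  = 1 − 96/120 = 1 − 0.8000 ≈ 0.200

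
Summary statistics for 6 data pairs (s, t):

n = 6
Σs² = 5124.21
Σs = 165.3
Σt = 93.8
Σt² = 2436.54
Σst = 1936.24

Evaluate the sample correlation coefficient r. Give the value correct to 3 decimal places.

r = (nΣst − ΣsΣt) / √[(nΣs² − (Σs)²)(nΣt² − (Σt)²)]
Numerator: 6×1936.24 − 165.3×93.8 = -3887.7
Denominator: √[(30745.26 − 27324.09)(14619.24 − 8798.44)] = √[3421.17 × 5820.8] = 4462.5045
r = -3887.7 / 4462.5045 ≈ -0.871

-0.871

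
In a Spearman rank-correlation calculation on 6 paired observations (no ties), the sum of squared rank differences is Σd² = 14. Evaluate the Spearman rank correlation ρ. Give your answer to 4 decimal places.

ρ = 1 − 6Σd² / [n(n²−1)] = 1 − 6×14 / (6×35)
  = 1 − 84/210 = 1 − 0.40000 ≈ 0.6000

0.6000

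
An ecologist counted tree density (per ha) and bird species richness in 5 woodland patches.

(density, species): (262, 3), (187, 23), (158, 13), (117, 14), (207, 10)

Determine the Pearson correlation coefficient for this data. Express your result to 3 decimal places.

n = 5, Σx = 931, Σy = 63, Σx² = 185115, Σy² = 1003, Σxy = 10849
nΣxy − ΣxΣy = 54245 − 58653 = -4408
nΣx² − (Σx)² = 925575 − 866761 = 58814; nΣy² − (Σy)² = 5015 − 3969 = 1046
r = -4408 / √(58814 × 1046) = -4408 / 7843.4332 ≈ -0.562

-0.562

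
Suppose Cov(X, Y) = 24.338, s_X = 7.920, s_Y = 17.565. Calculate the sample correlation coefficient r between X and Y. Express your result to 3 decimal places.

0.175

r = Cov(X,Y) / (s_X · s_Y) = 24.338 / (7.920 × 17.565)
  = 24.338 / 139.1148 ≈ 0.175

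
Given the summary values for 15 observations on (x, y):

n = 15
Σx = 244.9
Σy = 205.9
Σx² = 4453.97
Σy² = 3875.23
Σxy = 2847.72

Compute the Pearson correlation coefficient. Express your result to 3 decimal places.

-0.743

r = (nΣxy − ΣxΣy) / √[(nΣx² − (Σx)²)(nΣy² − (Σy)²)]
Numerator: 15×2847.72 − 244.9×205.9 = -7709.11
Denominator: √[(66809.55 − 59976.01)(58128.45 − 42394.81)] = √[6833.54 × 15733.64] = 10369.0143
r = -7709.11 / 10369.0143 ≈ -0.743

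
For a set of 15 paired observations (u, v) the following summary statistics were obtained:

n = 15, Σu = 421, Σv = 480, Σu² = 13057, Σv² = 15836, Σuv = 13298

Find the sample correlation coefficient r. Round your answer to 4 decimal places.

-0.2264

r = (nΣuv − ΣuΣv) / √[(nΣu² − (Σu)²)(nΣv² − (Σv)²)]
Numerator: 15×13298 − 421×480 = -2610
Denominator: √[(195855 − 177241)(237540 − 230400)] = √[18614 × 7140] = 11528.3980
r = -2610 / 11528.3980 ≈ -0.2264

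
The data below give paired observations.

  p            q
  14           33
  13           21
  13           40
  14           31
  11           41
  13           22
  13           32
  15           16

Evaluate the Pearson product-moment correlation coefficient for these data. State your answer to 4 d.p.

-0.6094

n = 8, Σp = 106, Σq = 236, Σp² = 1414, Σq² = 7536, Σpq = 3082
nΣpq − ΣpΣq = 24656 − 25016 = -360
nΣp² − (Σp)² = 11312 − 11236 = 76; nΣq² − (Σq)² = 60288 − 55696 = 4592
r = -360 / √(76 × 4592) = -360 / 590.7554 ≈ -0.6094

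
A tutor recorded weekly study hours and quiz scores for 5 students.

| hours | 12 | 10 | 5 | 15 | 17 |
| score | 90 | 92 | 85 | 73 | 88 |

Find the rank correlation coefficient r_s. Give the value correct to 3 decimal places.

Rank hours: 3, 2, 1, 4, 5
Rank score: 4, 5, 2, 1, 3
d = rank(hours) − rank(score): -1, -3, -1, 3, 2; Σd² = 24
ρ = 1 − 6Σd² / [n(n²−1)] = 1 − 6×24 / (5×24) = 1 − 144/120 ≈ -0.200

-0.200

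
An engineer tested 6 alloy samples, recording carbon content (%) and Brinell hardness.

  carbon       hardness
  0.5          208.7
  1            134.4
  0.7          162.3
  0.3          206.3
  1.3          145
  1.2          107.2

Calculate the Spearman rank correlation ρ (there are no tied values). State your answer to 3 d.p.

-0.771

Rank carbon: 2, 4, 3, 1, 6, 5
Rank hardness: 6, 2, 4, 5, 3, 1
d = rank(carbon) − rank(hardness): -4, 2, -1, -4, 3, 4; Σd² = 62
ρ = 1 − 6Σd² / [n(n²−1)] = 1 − 6×62 / (6×35) = 1 − 372/210 ≈ -0.771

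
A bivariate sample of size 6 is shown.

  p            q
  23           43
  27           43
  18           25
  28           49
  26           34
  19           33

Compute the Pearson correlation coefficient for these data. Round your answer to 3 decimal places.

0.804

n = 6, Σp = 141, Σq = 227, Σp² = 3403, Σq² = 8969, Σpq = 5483
nΣpq − ΣpΣq = 32898 − 32007 = 891
nΣp² − (Σp)² = 20418 − 19881 = 537; nΣq² − (Σq)² = 53814 − 51529 = 2285
r = 891 / √(537 × 2285) = 891 / 1107.7206 ≈ 0.804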